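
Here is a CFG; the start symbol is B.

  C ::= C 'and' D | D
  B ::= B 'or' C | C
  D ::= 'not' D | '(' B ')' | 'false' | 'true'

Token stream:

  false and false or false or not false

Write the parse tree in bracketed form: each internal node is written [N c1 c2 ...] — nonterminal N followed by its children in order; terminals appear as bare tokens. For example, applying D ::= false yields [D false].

[B [B [B [C [C [D false]] and [D false]]] or [C [D false]]] or [C [D not [D false]]]]

B
B or C
B or C or C
C or C or C
C and D or C or C
D and D or C or C
false and D or C or C
false and false or C or C
false and false or D or C
false and false or false or C
false and false or false or D
false and false or false or not D
false and false or false or not false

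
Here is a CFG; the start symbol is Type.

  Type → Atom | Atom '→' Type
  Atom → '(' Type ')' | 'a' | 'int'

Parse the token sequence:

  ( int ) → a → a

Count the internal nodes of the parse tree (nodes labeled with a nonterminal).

8

[Type [Atom ( [Type [Atom int]] )] → [Type [Atom a] → [Type [Atom a]]]]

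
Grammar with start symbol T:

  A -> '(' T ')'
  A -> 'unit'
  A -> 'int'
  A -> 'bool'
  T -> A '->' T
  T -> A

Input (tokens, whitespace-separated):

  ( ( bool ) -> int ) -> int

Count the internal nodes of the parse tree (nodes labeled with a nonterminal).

10

[T [A ( [T [A ( [T [A bool]] )] -> [T [A int]]] )] -> [T [A int]]]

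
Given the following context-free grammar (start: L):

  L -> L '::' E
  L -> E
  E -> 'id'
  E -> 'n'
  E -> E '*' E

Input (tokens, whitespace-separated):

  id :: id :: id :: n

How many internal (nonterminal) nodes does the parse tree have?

8

[L [L [L [L [E id]] :: [E id]] :: [E id]] :: [E n]]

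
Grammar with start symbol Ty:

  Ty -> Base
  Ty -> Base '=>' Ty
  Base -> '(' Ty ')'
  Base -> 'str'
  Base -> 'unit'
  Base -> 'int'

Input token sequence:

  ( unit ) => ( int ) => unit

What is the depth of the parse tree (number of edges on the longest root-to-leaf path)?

5

[Ty [Base ( [Ty [Base unit]] )] => [Ty [Base ( [Ty [Base int]] )] => [Ty [Base unit]]]]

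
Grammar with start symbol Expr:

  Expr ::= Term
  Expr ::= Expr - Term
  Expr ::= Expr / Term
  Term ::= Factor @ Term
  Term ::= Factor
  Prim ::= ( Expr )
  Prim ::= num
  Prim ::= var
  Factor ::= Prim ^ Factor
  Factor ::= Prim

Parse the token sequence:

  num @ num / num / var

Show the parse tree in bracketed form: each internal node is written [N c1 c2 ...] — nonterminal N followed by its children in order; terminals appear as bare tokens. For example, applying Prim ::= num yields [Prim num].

Expr
Expr / Term
Expr / Term / Term
Term / Term / Term
Factor @ Term / Term / Term
Prim @ Term / Term / Term
num @ Term / Term / Term
num @ Factor / Term / Term
num @ Prim / Term / Term
num @ num / Term / Term
num @ num / Factor / Term
num @ num / Prim / Term
num @ num / num / Term
num @ num / num / Factor
num @ num / num / Prim
num @ num / num / var

[Expr [Expr [Expr [Term [Factor [Prim num]] @ [Term [Factor [Prim num]]]]] / [Term [Factor [Prim num]]]] / [Term [Factor [Prim var]]]]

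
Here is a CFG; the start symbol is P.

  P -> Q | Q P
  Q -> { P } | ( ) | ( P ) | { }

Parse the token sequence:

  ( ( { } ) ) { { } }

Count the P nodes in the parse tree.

[P [Q ( [P [Q ( [P [Q { }]] )]] )] [P [Q { [P [Q { }]] }]]]

5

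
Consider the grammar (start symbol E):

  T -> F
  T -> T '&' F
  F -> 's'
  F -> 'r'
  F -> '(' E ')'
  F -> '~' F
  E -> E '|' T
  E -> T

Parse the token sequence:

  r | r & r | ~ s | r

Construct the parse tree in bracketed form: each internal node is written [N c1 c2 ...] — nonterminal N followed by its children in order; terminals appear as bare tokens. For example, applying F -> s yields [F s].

[E [E [E [E [T [F r]]] | [T [T [F r]] & [F r]]] | [T [F ~ [F s]]]] | [T [F r]]]

E
E | T
E | T | T
E | T | T | T
T | T | T | T
F | T | T | T
r | T | T | T
r | T & F | T | T
r | F & F | T | T
r | r & F | T | T
r | r & r | T | T
r | r & r | F | T
r | r & r | ~ F | T
r | r & r | ~ s | T
r | r & r | ~ s | F
r | r & r | ~ s | r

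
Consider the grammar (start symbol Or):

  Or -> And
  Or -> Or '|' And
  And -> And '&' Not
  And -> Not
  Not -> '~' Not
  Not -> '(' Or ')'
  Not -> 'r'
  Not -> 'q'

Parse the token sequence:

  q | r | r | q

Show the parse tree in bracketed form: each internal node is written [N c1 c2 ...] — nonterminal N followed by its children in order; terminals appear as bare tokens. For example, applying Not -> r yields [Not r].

Or
Or | And
Or | And | And
Or | And | And | And
And | And | And | And
Not | And | And | And
q | And | And | And
q | Not | And | And
q | r | And | And
q | r | Not | And
q | r | r | And
q | r | r | Not
q | r | r | q

[Or [Or [Or [Or [And [Not q]]] | [And [Not r]]] | [And [Not r]]] | [And [Not q]]]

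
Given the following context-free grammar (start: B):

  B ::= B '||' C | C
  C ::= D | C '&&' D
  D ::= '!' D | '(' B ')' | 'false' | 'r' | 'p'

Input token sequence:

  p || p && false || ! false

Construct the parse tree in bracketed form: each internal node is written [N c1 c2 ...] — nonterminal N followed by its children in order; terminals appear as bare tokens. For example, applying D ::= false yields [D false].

B
B || C
B || C || C
C || C || C
D || C || C
p || C || C
p || C && D || C
p || D && D || C
p || p && D || C
p || p && false || C
p || p && false || D
p || p && false || ! D
p || p && false || ! false

[B [B [B [C [D p]]] || [C [C [D p]] && [D false]]] || [C [D ! [D false]]]]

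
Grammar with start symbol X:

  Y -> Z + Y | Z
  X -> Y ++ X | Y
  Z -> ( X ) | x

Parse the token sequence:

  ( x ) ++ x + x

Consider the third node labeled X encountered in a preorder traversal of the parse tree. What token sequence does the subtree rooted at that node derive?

[X [Y [Z ( [X [Y [Z x]]] )]] ++ [X [Y [Z x] + [Y [Z x]]]]]

x + x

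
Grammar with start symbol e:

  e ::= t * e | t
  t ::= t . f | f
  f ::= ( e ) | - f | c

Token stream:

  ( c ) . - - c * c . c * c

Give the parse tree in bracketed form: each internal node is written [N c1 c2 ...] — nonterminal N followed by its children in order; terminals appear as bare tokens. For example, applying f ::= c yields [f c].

e
t * e
t . f * e
f . f * e
( e ) . f * e
( t ) . f * e
( f ) . f * e
( c ) . f * e
( c ) . - f * e
( c ) . - - f * e
( c ) . - - c * e
( c ) . - - c * t * e
( c ) . - - c * t . f * e
( c ) . - - c * f . f * e
( c ) . - - c * c . f * e
( c ) . - - c * c . c * e
( c ) . - - c * c . c * t
( c ) . - - c * c . c * f
( c ) . - - c * c . c * c

[e [t [t [f ( [e [t [f c]]] )]] . [f - [f - [f c]]]] * [e [t [t [f c]] . [f c]] * [e [t [f c]]]]]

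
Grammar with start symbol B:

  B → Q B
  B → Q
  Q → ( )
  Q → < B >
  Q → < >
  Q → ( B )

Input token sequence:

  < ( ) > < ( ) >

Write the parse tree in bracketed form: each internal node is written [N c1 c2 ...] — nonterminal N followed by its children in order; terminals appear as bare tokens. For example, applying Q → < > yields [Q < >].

B
Q B
< B > B
< Q > B
< ( ) > B
< ( ) > Q
< ( ) > < B >
< ( ) > < Q >
< ( ) > < ( ) >

[B [Q < [B [Q ( )]] >] [B [Q < [B [Q ( )]] >]]]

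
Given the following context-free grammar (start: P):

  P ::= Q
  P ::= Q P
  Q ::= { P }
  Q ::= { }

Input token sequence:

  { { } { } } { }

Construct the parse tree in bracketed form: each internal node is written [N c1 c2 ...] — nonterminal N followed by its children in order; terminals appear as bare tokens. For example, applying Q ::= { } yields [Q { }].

P
Q P
{ P } P
{ Q P } P
{ { } P } P
{ { } Q } P
{ { } { } } P
{ { } { } } Q
{ { } { } } { }

[P [Q { [P [Q { }] [P [Q { }]]] }] [P [Q { }]]]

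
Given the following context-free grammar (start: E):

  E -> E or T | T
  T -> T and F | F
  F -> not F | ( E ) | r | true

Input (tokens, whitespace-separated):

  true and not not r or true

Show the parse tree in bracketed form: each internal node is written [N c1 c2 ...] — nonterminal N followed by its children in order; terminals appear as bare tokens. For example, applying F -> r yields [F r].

E
E or T
T or T
T and F or T
F and F or T
true and F or T
true and not F or T
true and not not F or T
true and not not r or T
true and not not r or F
true and not not r or true

[E [E [T [T [F true]] and [F not [F not [F r]]]]] or [T [F true]]]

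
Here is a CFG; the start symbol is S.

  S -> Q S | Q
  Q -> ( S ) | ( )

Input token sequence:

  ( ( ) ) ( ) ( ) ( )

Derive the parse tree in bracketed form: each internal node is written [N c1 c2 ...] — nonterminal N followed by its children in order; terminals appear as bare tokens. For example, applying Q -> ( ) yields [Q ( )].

S
Q S
( S ) S
( Q ) S
( ( ) ) S
( ( ) ) Q S
( ( ) ) ( ) S
( ( ) ) ( ) Q S
( ( ) ) ( ) ( ) S
( ( ) ) ( ) ( ) Q
( ( ) ) ( ) ( ) ( )

[S [Q ( [S [Q ( )]] )] [S [Q ( )] [S [Q ( )] [S [Q ( )]]]]]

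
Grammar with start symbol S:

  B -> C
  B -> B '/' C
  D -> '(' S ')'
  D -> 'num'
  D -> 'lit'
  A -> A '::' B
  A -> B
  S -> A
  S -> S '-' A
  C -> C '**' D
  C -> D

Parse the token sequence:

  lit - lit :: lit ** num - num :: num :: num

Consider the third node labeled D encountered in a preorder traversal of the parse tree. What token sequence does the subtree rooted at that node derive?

[S [S [S [A [B [C [D lit]]]]] - [A [A [B [C [D lit]]]] :: [B [C [C [D lit]] ** [D num]]]]] - [A [A [A [B [C [D num]]]] :: [B [C [D num]]]] :: [B [C [D num]]]]]

lit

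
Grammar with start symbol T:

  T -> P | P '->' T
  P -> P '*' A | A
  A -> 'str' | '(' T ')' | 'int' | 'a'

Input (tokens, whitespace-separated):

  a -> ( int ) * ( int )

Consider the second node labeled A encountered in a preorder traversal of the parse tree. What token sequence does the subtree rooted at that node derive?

( int )

[T [P [A a]] -> [T [P [P [A ( [T [P [A int]]] )]] * [A ( [T [P [A int]]] )]]]]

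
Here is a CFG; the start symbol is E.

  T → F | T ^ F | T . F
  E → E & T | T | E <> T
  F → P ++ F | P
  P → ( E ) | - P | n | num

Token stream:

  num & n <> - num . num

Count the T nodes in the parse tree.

[E [E [E [T [F [P num]]]] & [T [F [P n]]]] <> [T [T [F [P - [P num]]]] . [F [P num]]]]

4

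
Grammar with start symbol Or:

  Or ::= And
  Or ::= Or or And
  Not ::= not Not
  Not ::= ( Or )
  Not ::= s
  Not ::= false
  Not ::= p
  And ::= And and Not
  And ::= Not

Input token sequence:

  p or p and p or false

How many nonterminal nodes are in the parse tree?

11

[Or [Or [Or [And [Not p]]] or [And [And [Not p]] and [Not p]]] or [And [Not false]]]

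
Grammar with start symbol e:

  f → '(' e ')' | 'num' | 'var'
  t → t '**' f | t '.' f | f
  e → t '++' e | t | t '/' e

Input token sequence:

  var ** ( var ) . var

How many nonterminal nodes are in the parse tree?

10

[e [t [t [t [f var]] ** [f ( [e [t [f var]]] )]] . [f var]]]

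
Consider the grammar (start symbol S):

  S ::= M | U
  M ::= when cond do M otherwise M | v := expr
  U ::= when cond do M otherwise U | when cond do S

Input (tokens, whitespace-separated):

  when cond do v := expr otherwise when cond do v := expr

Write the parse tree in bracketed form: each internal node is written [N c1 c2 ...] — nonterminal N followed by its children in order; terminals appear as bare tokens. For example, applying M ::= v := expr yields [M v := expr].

S
U
when cond do M otherwise U
when cond do v := expr otherwise U
when cond do v := expr otherwise when cond do S
when cond do v := expr otherwise when cond do M
when cond do v := expr otherwise when cond do v := expr

[S [U when cond do [M v := expr] otherwise [U when cond do [S [M v := expr]]]]]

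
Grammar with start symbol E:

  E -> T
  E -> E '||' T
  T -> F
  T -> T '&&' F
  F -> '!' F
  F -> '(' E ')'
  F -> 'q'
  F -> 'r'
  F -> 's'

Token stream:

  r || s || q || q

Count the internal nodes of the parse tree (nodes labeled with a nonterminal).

[E [E [E [E [T [F r]]] || [T [F s]]] || [T [F q]]] || [T [F q]]]

12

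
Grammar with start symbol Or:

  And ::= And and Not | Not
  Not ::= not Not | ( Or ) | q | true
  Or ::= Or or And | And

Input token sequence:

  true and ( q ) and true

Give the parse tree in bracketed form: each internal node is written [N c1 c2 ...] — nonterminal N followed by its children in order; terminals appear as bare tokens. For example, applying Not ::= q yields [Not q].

Or
And
And and Not
And and Not and Not
Not and Not and Not
true and Not and Not
true and ( Or ) and Not
true and ( And ) and Not
true and ( Not ) and Not
true and ( q ) and Not
true and ( q ) and true

[Or [And [And [And [Not true]] and [Not ( [Or [And [Not q]]] )]] and [Not true]]]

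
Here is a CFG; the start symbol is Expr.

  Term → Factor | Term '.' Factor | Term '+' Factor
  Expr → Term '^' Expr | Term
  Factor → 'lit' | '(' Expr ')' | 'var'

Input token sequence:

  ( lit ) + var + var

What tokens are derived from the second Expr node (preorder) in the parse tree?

[Expr [Term [Term [Term [Factor ( [Expr [Term [Factor lit]]] )]] + [Factor var]] + [Factor var]]]

lit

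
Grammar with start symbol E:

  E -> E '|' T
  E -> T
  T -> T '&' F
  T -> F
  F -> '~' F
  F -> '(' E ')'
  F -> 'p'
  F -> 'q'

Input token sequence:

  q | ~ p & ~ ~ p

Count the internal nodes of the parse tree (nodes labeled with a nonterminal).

[E [E [T [F q]]] | [T [T [F ~ [F p]]] & [F ~ [F ~ [F p]]]]]

11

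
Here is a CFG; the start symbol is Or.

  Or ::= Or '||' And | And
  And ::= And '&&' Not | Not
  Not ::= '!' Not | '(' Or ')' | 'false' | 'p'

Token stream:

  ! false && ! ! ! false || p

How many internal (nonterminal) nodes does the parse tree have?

[Or [Or [And [And [Not ! [Not false]]] && [Not ! [Not ! [Not ! [Not false]]]]]] || [And [Not p]]]

12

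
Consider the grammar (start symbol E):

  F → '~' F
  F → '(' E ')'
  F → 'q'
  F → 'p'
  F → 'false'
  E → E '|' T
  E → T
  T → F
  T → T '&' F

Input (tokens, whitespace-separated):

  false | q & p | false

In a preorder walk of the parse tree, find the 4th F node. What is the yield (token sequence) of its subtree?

false

[E [E [E [T [F false]]] | [T [T [F q]] & [F p]]] | [T [F false]]]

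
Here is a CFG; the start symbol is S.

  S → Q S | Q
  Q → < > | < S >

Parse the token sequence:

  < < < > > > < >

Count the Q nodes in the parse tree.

4

[S [Q < [S [Q < [S [Q < >]] >]] >] [S [Q < >]]]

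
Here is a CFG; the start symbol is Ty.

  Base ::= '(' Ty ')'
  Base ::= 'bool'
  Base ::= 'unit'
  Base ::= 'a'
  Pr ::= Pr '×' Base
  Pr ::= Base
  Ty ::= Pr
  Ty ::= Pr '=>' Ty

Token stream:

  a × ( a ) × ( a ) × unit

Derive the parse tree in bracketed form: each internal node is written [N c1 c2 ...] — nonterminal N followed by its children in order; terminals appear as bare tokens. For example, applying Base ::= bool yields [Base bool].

Ty
Pr
Pr × Base
Pr × Base × Base
Pr × Base × Base × Base
Base × Base × Base × Base
a × Base × Base × Base
a × ( Ty ) × Base × Base
a × ( Pr ) × Base × Base
a × ( Base ) × Base × Base
a × ( a ) × Base × Base
a × ( a ) × ( Ty ) × Base
a × ( a ) × ( Pr ) × Base
a × ( a ) × ( Base ) × Base
a × ( a ) × ( a ) × Base
a × ( a ) × ( a ) × unit

[Ty [Pr [Pr [Pr [Pr [Base a]] × [Base ( [Ty [Pr [Base a]]] )]] × [Base ( [Ty [Pr [Base a]]] )]] × [Base unit]]]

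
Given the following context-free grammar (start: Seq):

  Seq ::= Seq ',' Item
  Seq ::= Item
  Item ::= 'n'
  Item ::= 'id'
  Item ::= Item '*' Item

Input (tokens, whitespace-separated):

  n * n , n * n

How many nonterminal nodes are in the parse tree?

8

[Seq [Seq [Item [Item n] * [Item n]]] , [Item [Item n] * [Item n]]]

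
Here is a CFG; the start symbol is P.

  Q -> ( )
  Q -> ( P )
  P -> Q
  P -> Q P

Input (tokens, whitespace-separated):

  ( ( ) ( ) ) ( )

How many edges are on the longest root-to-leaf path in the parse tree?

5

[P [Q ( [P [Q ( )] [P [Q ( )]]] )] [P [Q ( )]]]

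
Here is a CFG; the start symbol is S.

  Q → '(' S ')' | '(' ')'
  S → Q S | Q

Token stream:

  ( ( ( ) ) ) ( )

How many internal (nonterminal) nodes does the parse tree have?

[S [Q ( [S [Q ( [S [Q ( )]] )]] )] [S [Q ( )]]]

8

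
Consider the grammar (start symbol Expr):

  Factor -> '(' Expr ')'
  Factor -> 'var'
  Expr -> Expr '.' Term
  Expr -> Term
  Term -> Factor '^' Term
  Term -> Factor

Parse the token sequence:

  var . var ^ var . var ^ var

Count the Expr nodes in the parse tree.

3

[Expr [Expr [Expr [Term [Factor var]]] . [Term [Factor var] ^ [Term [Factor var]]]] . [Term [Factor var] ^ [Term [Factor var]]]]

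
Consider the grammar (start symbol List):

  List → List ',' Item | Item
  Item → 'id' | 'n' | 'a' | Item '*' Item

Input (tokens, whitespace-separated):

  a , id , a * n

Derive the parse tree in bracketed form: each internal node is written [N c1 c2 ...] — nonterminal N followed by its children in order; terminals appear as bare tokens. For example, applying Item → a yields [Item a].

List
List , Item
List , Item , Item
Item , Item , Item
a , Item , Item
a , id , Item
a , id , Item * Item
a , id , a * Item
a , id , a * n

[List [List [List [Item a]] , [Item id]] , [Item [Item a] * [Item n]]]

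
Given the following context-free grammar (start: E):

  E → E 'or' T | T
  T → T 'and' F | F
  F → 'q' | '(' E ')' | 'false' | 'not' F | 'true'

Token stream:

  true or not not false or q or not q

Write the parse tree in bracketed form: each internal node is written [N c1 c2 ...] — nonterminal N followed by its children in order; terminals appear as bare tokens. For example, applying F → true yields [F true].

[E [E [E [E [T [F true]]] or [T [F not [F not [F false]]]]] or [T [F q]]] or [T [F not [F q]]]]

E
E or T
E or T or T
E or T or T or T
T or T or T or T
F or T or T or T
true or T or T or T
true or F or T or T
true or not F or T or T
true or not not F or T or T
true or not not false or T or T
true or not not false or F or T
true or not not false or q or T
true or not not false or q or F
true or not not false or q or not F
true or not not false or q or not q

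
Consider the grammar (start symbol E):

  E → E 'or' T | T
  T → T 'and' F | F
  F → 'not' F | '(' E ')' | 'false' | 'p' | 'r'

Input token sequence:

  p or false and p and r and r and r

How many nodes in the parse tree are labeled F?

[E [E [T [F p]]] or [T [T [T [T [T [F false]] and [F p]] and [F r]] and [F r]] and [F r]]]

6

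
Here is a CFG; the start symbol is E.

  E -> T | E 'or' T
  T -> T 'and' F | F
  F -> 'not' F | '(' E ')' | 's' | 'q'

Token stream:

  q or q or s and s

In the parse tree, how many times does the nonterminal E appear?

3

[E [E [E [T [F q]]] or [T [F q]]] or [T [T [F s]] and [F s]]]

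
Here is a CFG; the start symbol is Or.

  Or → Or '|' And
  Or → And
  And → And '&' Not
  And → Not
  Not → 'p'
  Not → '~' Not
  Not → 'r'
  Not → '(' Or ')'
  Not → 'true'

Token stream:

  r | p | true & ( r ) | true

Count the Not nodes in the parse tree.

[Or [Or [Or [Or [And [Not r]]] | [And [Not p]]] | [And [And [Not true]] & [Not ( [Or [And [Not r]]] )]]] | [And [Not true]]]

6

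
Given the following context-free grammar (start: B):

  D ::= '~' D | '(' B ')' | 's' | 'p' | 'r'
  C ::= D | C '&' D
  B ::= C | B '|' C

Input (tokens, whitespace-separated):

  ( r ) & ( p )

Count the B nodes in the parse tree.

[B [C [C [D ( [B [C [D r]]] )]] & [D ( [B [C [D p]]] )]]]

3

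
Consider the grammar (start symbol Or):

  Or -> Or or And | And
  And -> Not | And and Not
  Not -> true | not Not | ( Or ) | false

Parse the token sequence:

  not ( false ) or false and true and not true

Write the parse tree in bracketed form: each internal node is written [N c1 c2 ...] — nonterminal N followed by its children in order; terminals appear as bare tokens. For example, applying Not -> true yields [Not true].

Or
Or or And
And or And
Not or And
not Not or And
not ( Or ) or And
not ( And ) or And
not ( Not ) or And
not ( false ) or And
not ( false ) or And and Not
not ( false ) or And and Not and Not
not ( false ) or Not and Not and Not
not ( false ) or false and Not and Not
not ( false ) or false and true and Not
not ( false ) or false and true and not Not
not ( false ) or false and true and not true

[Or [Or [And [Not not [Not ( [Or [And [Not false]]] )]]]] or [And [And [And [Not false]] and [Not true]] and [Not not [Not true]]]]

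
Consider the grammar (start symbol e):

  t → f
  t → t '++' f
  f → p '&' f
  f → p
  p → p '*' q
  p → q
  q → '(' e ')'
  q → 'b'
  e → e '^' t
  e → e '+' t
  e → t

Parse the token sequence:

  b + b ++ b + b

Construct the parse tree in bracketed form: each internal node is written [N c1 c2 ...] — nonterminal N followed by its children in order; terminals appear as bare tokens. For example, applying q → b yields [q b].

e
e + t
e + t + t
t + t + t
f + t + t
p + t + t
q + t + t
b + t + t
b + t ++ f + t
b + f ++ f + t
b + p ++ f + t
b + q ++ f + t
b + b ++ f + t
b + b ++ p + t
b + b ++ q + t
b + b ++ b + t
b + b ++ b + f
b + b ++ b + p
b + b ++ b + q
b + b ++ b + b

[e [e [e [t [f [p [q b]]]]] + [t [t [f [p [q b]]]] ++ [f [p [q b]]]]] + [t [f [p [q b]]]]]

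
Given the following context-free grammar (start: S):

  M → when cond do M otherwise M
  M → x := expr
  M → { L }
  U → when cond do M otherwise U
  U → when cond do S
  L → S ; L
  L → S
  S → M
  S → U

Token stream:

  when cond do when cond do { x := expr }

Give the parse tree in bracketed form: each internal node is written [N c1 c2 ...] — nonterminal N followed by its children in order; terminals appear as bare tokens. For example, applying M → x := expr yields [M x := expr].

[S [U when cond do [S [U when cond do [S [M { [L [S [M x := expr]]] }]]]]]]

S
U
when cond do S
when cond do U
when cond do when cond do S
when cond do when cond do M
when cond do when cond do { L }
when cond do when cond do { S }
when cond do when cond do { M }
when cond do when cond do { x := expr }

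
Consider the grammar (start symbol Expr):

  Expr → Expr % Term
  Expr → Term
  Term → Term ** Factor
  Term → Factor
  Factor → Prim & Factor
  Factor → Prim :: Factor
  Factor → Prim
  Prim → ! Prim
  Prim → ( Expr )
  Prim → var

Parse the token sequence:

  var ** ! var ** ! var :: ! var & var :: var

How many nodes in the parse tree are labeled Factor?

[Expr [Term [Term [Term [Factor [Prim var]]] ** [Factor [Prim ! [Prim var]]]] ** [Factor [Prim ! [Prim var]] :: [Factor [Prim ! [Prim var]] & [Factor [Prim var] :: [Factor [Prim var]]]]]]]

6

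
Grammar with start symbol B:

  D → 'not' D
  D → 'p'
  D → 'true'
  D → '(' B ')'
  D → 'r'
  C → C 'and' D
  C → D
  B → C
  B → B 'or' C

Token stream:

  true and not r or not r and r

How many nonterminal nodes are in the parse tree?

[B [B [C [C [D true]] and [D not [D r]]]] or [C [C [D not [D r]]] and [D r]]]

12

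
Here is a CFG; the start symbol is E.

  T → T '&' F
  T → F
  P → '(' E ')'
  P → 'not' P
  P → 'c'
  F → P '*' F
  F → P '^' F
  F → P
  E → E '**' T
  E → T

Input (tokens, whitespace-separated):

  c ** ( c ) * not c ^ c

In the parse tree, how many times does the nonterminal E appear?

[E [E [T [F [P c]]]] ** [T [F [P ( [E [T [F [P c]]]] )] * [F [P not [P c]] ^ [F [P c]]]]]]

3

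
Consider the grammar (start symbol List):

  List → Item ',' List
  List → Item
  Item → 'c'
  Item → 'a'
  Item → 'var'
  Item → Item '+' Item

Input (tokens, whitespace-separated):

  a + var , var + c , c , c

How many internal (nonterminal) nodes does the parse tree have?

12

[List [Item [Item a] + [Item var]] , [List [Item [Item var] + [Item c]] , [List [Item c] , [List [Item c]]]]]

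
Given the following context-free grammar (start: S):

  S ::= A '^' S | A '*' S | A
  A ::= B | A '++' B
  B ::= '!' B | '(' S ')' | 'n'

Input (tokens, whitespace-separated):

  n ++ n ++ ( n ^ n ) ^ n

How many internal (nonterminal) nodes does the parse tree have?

[S [A [A [A [B n]] ++ [B n]] ++ [B ( [S [A [B n]] ^ [S [A [B n]]]] )]] ^ [S [A [B n]]]]

16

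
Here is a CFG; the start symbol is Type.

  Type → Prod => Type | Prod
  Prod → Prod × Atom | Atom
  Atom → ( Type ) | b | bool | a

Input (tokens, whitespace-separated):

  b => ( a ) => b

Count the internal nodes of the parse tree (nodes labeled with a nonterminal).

12

[Type [Prod [Atom b]] => [Type [Prod [Atom ( [Type [Prod [Atom a]]] )]] => [Type [Prod [Atom b]]]]]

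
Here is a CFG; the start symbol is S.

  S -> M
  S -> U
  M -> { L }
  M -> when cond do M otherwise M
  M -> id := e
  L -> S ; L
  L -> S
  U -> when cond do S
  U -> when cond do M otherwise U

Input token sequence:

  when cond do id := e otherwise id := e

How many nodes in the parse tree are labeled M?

3

[S [M when cond do [M id := e] otherwise [M id := e]]]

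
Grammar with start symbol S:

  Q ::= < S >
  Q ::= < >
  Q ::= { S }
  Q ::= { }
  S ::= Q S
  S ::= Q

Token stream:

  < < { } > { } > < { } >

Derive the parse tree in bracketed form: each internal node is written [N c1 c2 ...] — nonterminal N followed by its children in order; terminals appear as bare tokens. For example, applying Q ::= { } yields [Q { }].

[S [Q < [S [Q < [S [Q { }]] >] [S [Q { }]]] >] [S [Q < [S [Q { }]] >]]]

S
Q S
< S > S
< Q S > S
< < S > S > S
< < Q > S > S
< < { } > S > S
< < { } > Q > S
< < { } > { } > S
< < { } > { } > Q
< < { } > { } > < S >
< < { } > { } > < Q >
< < { } > { } > < { } >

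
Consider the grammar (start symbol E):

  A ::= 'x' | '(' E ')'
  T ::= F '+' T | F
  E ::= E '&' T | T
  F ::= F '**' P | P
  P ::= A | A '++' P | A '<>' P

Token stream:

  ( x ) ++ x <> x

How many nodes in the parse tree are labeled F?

[E [T [F [P [A ( [E [T [F [P [A x]]]]] )] ++ [P [A x] <> [P [A x]]]]]]]

2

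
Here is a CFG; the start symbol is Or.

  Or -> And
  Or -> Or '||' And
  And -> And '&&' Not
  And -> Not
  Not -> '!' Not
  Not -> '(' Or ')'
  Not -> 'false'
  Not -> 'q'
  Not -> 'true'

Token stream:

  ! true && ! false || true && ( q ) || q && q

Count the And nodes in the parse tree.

7

[Or [Or [Or [And [And [Not ! [Not true]]] && [Not ! [Not false]]]] || [And [And [Not true]] && [Not ( [Or [And [Not q]]] )]]] || [And [And [Not q]] && [Not q]]]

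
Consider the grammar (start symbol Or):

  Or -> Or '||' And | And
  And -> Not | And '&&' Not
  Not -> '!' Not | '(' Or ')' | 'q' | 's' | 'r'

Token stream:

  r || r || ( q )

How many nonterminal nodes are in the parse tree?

[Or [Or [Or [And [Not r]]] || [And [Not r]]] || [And [Not ( [Or [And [Not q]]] )]]]

12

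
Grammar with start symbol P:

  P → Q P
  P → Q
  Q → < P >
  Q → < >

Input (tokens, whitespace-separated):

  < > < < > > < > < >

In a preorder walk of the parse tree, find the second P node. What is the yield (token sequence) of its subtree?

< < > > < > < >

[P [Q < >] [P [Q < [P [Q < >]] >] [P [Q < >] [P [Q < >]]]]]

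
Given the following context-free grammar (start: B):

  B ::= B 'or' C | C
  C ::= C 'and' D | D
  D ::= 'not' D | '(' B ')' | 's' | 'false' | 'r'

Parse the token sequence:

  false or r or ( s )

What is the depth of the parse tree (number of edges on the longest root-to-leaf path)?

6

[B [B [B [C [D false]]] or [C [D r]]] or [C [D ( [B [C [D s]]] )]]]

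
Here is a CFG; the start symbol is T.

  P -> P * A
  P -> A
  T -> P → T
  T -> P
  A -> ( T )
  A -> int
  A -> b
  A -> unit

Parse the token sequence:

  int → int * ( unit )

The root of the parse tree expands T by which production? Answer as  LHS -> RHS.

[T [P [A int]] → [T [P [P [A int]] * [A ( [T [P [A unit]]] )]]]]

T -> P → T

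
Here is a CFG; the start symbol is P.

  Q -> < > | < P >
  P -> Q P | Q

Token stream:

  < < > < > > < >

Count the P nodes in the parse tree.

4

[P [Q < [P [Q < >] [P [Q < >]]] >] [P [Q < >]]]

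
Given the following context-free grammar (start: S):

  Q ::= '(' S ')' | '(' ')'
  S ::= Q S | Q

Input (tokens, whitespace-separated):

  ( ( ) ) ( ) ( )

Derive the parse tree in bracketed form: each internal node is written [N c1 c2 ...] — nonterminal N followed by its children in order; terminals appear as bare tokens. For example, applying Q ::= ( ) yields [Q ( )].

S
Q S
( S ) S
( Q ) S
( ( ) ) S
( ( ) ) Q S
( ( ) ) ( ) S
( ( ) ) ( ) Q
( ( ) ) ( ) ( )

[S [Q ( [S [Q ( )]] )] [S [Q ( )] [S [Q ( )]]]]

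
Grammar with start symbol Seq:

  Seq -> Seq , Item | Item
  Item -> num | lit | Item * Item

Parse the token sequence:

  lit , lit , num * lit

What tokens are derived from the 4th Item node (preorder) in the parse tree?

num

[Seq [Seq [Seq [Item lit]] , [Item lit]] , [Item [Item num] * [Item lit]]]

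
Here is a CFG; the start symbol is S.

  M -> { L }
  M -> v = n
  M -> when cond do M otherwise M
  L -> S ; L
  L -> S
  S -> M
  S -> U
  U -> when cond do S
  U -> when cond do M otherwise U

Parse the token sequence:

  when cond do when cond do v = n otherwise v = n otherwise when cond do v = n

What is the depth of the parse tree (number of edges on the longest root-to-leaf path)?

5

[S [U when cond do [M when cond do [M v = n] otherwise [M v = n]] otherwise [U when cond do [S [M v = n]]]]]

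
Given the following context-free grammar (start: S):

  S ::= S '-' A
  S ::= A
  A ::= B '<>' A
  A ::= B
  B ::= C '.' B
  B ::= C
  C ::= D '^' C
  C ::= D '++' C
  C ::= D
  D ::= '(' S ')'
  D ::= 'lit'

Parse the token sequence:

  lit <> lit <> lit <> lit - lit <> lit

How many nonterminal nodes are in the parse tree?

[S [S [A [B [C [D lit]]] <> [A [B [C [D lit]]] <> [A [B [C [D lit]]] <> [A [B [C [D lit]]]]]]]] - [A [B [C [D lit]]] <> [A [B [C [D lit]]]]]]

26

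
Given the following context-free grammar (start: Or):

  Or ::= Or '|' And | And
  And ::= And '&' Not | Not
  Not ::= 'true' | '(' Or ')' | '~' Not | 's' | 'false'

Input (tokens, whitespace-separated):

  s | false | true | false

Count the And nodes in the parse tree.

4

[Or [Or [Or [Or [And [Not s]]] | [And [Not false]]] | [And [Not true]]] | [And [Not false]]]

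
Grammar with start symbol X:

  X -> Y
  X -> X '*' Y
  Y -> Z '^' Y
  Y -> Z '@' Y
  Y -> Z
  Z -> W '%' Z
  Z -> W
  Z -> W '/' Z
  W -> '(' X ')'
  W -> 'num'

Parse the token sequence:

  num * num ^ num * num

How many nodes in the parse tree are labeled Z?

4

[X [X [X [Y [Z [W num]]]] * [Y [Z [W num]] ^ [Y [Z [W num]]]]] * [Y [Z [W num]]]]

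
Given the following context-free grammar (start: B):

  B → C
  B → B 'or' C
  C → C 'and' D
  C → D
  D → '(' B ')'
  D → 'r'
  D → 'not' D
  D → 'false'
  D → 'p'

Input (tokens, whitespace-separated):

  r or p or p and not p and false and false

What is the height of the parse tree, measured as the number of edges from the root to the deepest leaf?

[B [B [B [C [D r]]] or [C [D p]]] or [C [C [C [C [D p]] and [D not [D p]]] and [D false]] and [D false]]]

6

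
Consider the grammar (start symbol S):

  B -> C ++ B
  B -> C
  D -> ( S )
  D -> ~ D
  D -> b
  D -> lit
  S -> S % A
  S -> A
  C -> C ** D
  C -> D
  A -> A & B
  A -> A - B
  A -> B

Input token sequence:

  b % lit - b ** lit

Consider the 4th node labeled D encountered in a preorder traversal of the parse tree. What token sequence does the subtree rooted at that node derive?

lit

[S [S [A [B [C [D b]]]]] % [A [A [B [C [D lit]]]] - [B [C [C [D b]] ** [D lit]]]]]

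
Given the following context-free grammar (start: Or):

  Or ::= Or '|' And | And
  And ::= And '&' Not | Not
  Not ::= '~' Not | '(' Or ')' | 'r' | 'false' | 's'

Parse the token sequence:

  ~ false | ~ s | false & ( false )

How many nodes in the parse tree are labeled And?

[Or [Or [Or [And [Not ~ [Not false]]]] | [And [Not ~ [Not s]]]] | [And [And [Not false]] & [Not ( [Or [And [Not false]]] )]]]

5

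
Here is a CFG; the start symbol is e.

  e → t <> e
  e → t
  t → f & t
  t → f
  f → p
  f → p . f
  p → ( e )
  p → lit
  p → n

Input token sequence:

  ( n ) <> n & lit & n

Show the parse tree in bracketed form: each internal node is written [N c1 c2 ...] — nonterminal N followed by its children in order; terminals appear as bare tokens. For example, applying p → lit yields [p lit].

e
t <> e
f <> e
p <> e
( e ) <> e
( t ) <> e
( f ) <> e
( p ) <> e
( n ) <> e
( n ) <> t
( n ) <> f & t
( n ) <> p & t
( n ) <> n & t
( n ) <> n & f & t
( n ) <> n & p & t
( n ) <> n & lit & t
( n ) <> n & lit & f
( n ) <> n & lit & p
( n ) <> n & lit & n

[e [t [f [p ( [e [t [f [p n]]]] )]]] <> [e [t [f [p n]] & [t [f [p lit]] & [t [f [p n]]]]]]]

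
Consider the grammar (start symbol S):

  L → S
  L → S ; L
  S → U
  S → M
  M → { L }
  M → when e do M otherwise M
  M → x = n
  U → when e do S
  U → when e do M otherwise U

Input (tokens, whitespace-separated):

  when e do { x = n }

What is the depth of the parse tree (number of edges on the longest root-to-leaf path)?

7

[S [U when e do [S [M { [L [S [M x = n]]] }]]]]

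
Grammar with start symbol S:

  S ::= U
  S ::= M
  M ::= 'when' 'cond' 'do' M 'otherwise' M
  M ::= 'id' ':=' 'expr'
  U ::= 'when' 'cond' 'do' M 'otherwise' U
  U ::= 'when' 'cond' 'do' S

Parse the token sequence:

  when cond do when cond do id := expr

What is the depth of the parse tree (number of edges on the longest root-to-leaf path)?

[S [U when cond do [S [U when cond do [S [M id := expr]]]]]]

6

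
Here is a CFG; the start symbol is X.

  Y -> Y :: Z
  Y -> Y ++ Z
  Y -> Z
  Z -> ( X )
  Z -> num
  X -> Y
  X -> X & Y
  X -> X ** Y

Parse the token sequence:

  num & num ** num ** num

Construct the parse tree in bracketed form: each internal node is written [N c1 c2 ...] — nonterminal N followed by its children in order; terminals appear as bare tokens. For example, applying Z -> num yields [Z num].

X
X ** Y
X ** Y ** Y
X & Y ** Y ** Y
Y & Y ** Y ** Y
Z & Y ** Y ** Y
num & Y ** Y ** Y
num & Z ** Y ** Y
num & num ** Y ** Y
num & num ** Z ** Y
num & num ** num ** Y
num & num ** num ** Z
num & num ** num ** num

[X [X [X [X [Y [Z num]]] & [Y [Z num]]] ** [Y [Z num]]] ** [Y [Z num]]]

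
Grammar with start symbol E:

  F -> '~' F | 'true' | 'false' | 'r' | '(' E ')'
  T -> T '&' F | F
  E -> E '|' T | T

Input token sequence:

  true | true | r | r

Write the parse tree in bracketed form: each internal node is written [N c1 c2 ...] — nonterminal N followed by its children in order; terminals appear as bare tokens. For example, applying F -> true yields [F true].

E
E | T
E | T | T
E | T | T | T
T | T | T | T
F | T | T | T
true | T | T | T
true | F | T | T
true | true | T | T
true | true | F | T
true | true | r | T
true | true | r | F
true | true | r | r

[E [E [E [E [T [F true]]] | [T [F true]]] | [T [F r]]] | [T [F r]]]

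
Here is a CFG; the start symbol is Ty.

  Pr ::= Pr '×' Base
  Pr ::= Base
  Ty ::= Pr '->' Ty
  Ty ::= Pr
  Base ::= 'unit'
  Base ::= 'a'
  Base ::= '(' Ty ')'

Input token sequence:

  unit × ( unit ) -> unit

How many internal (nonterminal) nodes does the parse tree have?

11

[Ty [Pr [Pr [Base unit]] × [Base ( [Ty [Pr [Base unit]]] )]] -> [Ty [Pr [Base unit]]]]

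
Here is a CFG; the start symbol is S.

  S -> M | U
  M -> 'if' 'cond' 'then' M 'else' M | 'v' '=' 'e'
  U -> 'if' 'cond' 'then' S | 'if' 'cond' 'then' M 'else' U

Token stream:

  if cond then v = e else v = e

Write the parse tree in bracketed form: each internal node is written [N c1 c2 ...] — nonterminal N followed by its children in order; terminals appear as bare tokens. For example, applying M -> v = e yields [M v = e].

S
M
if cond then M else M
if cond then v = e else M
if cond then v = e else v = e

[S [M if cond then [M v = e] else [M v = e]]]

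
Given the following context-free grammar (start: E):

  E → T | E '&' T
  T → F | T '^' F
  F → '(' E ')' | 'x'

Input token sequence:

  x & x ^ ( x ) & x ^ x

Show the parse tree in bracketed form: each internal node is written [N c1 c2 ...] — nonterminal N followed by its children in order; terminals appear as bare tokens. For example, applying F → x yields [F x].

E
E & T
E & T & T
T & T & T
F & T & T
x & T & T
x & T ^ F & T
x & F ^ F & T
x & x ^ F & T
x & x ^ ( E ) & T
x & x ^ ( T ) & T
x & x ^ ( F ) & T
x & x ^ ( x ) & T
x & x ^ ( x ) & T ^ F
x & x ^ ( x ) & F ^ F
x & x ^ ( x ) & x ^ F
x & x ^ ( x ) & x ^ x

[E [E [E [T [F x]]] & [T [T [F x]] ^ [F ( [E [T [F x]]] )]]] & [T [T [F x]] ^ [F x]]]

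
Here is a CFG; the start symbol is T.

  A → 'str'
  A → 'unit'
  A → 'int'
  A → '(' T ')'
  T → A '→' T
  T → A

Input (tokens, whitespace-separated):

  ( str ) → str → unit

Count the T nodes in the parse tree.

[T [A ( [T [A str]] )] → [T [A str] → [T [A unit]]]]

4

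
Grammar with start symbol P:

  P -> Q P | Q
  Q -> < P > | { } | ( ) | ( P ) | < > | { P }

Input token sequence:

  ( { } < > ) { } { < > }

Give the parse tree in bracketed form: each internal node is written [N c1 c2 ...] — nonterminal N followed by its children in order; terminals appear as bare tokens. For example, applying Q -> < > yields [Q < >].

P
Q P
( P ) P
( Q P ) P
( { } P ) P
( { } Q ) P
( { } < > ) P
( { } < > ) Q P
( { } < > ) { } P
( { } < > ) { } Q
( { } < > ) { } { P }
( { } < > ) { } { Q }
( { } < > ) { } { < > }

[P [Q ( [P [Q { }] [P [Q < >]]] )] [P [Q { }] [P [Q { [P [Q < >]] }]]]]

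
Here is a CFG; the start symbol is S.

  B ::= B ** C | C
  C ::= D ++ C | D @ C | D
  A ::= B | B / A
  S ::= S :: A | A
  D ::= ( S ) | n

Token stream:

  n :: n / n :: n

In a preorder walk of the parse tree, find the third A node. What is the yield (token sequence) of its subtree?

[S [S [S [A [B [C [D n]]]]] :: [A [B [C [D n]]] / [A [B [C [D n]]]]]] :: [A [B [C [D n]]]]]

n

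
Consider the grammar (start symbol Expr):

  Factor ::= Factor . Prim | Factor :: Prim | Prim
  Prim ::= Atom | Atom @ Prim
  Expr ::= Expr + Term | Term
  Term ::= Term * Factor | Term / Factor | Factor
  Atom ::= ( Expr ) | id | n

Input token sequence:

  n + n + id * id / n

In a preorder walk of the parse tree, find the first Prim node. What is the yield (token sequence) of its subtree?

n

[Expr [Expr [Expr [Term [Factor [Prim [Atom n]]]]] + [Term [Factor [Prim [Atom n]]]]] + [Term [Term [Term [Factor [Prim [Atom id]]]] * [Factor [Prim [Atom id]]]] / [Factor [Prim [Atom n]]]]]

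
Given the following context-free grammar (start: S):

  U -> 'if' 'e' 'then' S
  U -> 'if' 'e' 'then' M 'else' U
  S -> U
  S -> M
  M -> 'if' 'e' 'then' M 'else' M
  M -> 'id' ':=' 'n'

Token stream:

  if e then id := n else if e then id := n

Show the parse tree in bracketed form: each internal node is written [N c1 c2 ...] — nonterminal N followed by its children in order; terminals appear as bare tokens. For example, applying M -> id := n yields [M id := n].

[S [U if e then [M id := n] else [U if e then [S [M id := n]]]]]

S
U
if e then M else U
if e then id := n else U
if e then id := n else if e then S
if e then id := n else if e then M
if e then id := n else if e then id := n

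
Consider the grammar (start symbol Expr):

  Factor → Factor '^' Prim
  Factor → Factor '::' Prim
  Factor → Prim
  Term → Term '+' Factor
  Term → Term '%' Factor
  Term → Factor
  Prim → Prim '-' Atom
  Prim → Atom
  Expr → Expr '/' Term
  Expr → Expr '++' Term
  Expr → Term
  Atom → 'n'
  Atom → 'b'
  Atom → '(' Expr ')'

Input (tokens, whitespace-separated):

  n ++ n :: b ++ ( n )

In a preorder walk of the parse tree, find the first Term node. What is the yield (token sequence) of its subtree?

n

[Expr [Expr [Expr [Term [Factor [Prim [Atom n]]]]] ++ [Term [Factor [Factor [Prim [Atom n]]] :: [Prim [Atom b]]]]] ++ [Term [Factor [Prim [Atom ( [Expr [Term [Factor [Prim [Atom n]]]]] )]]]]]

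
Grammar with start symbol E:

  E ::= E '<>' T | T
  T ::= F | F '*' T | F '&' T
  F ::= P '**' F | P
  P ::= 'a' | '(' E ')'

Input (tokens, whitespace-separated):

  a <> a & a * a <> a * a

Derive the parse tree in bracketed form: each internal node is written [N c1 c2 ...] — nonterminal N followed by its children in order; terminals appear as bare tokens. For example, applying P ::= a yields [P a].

E
E <> T
E <> T <> T
T <> T <> T
F <> T <> T
P <> T <> T
a <> T <> T
a <> F & T <> T
a <> P & T <> T
a <> a & T <> T
a <> a & F * T <> T
a <> a & P * T <> T
a <> a & a * T <> T
a <> a & a * F <> T
a <> a & a * P <> T
a <> a & a * a <> T
a <> a & a * a <> F * T
a <> a & a * a <> P * T
a <> a & a * a <> a * T
a <> a & a * a <> a * F
a <> a & a * a <> a * P
a <> a & a * a <> a * a

[E [E [E [T [F [P a]]]] <> [T [F [P a]] & [T [F [P a]] * [T [F [P a]]]]]] <> [T [F [P a]] * [T [F [P a]]]]]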